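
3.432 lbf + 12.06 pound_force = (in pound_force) 15.49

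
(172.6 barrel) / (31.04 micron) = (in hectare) 88.41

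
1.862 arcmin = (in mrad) 0.5416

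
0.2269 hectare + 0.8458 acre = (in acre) 1.406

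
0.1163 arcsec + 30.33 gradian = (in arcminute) 1638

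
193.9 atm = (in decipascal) 1.965e+08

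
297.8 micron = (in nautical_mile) 1.608e-07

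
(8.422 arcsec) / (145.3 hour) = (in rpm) 7.454e-10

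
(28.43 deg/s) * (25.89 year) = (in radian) 4.051e+08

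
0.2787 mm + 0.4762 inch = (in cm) 1.237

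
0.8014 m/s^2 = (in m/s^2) 0.8014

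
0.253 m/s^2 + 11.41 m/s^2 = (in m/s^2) 11.66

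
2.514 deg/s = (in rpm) 0.419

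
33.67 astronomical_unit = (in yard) 5.508e+12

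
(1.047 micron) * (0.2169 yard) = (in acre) 5.131e-11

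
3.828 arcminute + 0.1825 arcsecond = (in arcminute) 3.831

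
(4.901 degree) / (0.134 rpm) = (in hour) 0.001693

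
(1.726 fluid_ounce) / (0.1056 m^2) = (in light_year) 5.109e-20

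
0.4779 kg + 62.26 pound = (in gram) 2.872e+04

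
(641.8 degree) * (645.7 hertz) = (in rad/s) 7233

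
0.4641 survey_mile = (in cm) 7.469e+04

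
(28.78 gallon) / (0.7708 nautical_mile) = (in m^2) 7.632e-05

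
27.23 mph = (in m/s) 12.17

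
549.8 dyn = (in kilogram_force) 0.0005606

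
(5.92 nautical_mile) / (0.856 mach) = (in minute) 0.6269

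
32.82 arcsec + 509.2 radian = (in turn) 81.04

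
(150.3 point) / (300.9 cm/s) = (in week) 2.914e-08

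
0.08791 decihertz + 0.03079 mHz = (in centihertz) 0.8822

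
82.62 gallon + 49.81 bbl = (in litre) 8232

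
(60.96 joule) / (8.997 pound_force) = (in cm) 152.3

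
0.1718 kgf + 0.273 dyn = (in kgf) 0.1718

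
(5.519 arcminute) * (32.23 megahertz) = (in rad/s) 5.174e+04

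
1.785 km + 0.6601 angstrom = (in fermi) 1.785e+18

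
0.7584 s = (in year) 2.405e-08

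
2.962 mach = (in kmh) 3631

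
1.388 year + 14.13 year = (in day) 5664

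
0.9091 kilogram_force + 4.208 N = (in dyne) 1.312e+06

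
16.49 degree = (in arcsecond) 5.936e+04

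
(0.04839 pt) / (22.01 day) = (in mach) 2.636e-14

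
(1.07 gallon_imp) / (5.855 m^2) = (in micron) 830.8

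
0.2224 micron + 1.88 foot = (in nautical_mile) 0.0003094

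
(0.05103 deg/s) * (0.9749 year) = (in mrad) 2.738e+07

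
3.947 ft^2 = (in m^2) 0.3667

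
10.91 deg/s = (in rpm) 1.818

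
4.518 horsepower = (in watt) 3369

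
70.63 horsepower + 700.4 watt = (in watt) 5.337e+04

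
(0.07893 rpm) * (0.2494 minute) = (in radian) 0.1237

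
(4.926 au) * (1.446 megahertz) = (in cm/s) 1.066e+20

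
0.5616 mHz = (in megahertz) 5.616e-10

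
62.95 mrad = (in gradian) 4.008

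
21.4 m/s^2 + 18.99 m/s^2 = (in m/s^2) 40.39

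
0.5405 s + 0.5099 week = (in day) 3.569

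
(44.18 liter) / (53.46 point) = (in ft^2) 25.22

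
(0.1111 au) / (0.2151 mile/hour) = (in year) 5481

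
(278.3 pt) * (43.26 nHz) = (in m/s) 4.247e-09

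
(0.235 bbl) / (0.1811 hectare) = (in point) 0.05848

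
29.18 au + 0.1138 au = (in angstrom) 4.382e+22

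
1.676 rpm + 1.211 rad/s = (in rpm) 13.24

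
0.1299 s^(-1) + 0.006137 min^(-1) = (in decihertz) 1.3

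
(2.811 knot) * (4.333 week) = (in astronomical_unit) 2.533e-05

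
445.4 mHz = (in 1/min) 26.72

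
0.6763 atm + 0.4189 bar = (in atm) 1.09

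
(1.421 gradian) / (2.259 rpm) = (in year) 2.992e-09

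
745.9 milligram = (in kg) 0.0007459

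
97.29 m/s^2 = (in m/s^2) 97.29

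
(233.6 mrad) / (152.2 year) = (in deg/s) 2.789e-09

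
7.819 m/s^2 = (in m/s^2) 7.819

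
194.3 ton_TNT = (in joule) 8.13e+11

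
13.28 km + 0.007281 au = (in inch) 4.288e+10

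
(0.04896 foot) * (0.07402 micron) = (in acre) 2.73e-13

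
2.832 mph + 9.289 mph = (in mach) 0.01591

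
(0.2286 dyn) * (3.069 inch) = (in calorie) 4.259e-08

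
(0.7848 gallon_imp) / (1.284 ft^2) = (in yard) 0.03271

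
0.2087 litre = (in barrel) 0.001313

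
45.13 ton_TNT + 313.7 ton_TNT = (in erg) 1.501e+19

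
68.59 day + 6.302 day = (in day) 74.89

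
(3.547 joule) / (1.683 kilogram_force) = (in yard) 0.235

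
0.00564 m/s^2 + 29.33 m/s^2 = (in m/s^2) 29.34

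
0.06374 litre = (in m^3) 6.374e-05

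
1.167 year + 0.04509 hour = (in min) 6.134e+05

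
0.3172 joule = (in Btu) 0.0003006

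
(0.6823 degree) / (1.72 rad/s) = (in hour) 1.923e-06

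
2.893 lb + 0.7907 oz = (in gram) 1335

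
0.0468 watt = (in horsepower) 6.276e-05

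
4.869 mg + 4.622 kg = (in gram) 4622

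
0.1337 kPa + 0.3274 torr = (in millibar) 1.773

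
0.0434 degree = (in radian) 0.0007575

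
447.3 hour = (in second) 1.61e+06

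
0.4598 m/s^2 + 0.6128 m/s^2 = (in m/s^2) 1.073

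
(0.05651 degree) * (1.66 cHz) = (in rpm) 0.0001563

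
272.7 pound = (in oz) 4363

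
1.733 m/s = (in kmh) 6.239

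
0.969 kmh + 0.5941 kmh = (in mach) 0.001275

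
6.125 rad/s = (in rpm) 58.49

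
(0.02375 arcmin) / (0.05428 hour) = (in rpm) 3.376e-07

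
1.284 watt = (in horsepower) 0.001722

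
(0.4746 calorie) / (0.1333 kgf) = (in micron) 1.519e+06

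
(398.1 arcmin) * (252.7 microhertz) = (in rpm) 0.0002794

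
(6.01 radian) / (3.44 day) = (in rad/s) 2.022e-05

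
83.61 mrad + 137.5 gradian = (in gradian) 142.8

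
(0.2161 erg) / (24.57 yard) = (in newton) 9.619e-10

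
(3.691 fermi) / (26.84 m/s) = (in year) 4.361e-24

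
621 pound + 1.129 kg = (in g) 2.828e+05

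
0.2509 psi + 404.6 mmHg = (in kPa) 55.67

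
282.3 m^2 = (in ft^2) 3039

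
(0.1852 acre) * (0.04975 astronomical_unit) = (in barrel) 3.508e+13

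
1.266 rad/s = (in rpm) 12.09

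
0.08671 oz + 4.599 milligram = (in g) 2.463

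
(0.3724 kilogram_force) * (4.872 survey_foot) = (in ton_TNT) 1.296e-09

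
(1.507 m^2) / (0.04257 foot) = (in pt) 3.292e+05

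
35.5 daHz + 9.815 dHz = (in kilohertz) 0.356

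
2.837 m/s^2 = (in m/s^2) 2.837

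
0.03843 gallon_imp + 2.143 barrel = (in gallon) 90.05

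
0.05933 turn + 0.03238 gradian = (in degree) 21.39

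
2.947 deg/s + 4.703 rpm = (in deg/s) 31.17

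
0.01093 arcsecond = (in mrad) 5.299e-05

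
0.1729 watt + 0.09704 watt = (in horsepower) 0.000362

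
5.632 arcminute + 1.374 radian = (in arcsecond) 2.837e+05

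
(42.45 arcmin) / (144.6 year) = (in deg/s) 1.551e-10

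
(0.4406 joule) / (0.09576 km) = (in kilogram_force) 0.0004692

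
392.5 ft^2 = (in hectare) 0.003646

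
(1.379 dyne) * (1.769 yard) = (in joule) 2.231e-05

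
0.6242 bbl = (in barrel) 0.6242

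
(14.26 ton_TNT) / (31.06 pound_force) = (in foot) 1.417e+09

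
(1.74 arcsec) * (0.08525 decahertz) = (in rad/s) 7.191e-06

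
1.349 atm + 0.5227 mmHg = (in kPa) 136.8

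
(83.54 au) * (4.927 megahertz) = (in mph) 1.377e+20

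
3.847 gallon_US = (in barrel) 0.0916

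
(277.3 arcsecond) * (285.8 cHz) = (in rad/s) 0.003842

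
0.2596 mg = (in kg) 2.596e-07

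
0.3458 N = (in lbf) 0.07774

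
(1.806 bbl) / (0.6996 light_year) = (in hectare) 4.338e-21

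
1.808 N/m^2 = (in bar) 1.808e-05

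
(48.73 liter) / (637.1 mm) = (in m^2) 0.07649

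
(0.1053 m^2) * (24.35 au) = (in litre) 3.836e+14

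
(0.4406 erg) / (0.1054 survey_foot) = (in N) 1.371e-06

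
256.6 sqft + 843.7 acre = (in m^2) 3.414e+06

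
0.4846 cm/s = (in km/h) 0.01745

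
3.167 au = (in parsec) 1.535e-05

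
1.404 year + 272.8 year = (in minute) 1.441e+08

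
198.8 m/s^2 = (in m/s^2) 198.8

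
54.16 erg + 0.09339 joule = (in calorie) 0.02232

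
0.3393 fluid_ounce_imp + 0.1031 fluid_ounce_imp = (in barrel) 7.906e-05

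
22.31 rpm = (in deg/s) 133.9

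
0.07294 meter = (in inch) 2.872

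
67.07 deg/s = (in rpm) 11.18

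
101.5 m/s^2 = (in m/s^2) 101.5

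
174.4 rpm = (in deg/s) 1046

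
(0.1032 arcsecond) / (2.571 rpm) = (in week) 3.073e-12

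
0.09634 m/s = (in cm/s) 9.634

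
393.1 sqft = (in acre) 0.009024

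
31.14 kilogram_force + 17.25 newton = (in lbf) 72.53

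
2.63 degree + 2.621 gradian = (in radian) 0.08707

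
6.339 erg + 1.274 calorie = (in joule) 5.33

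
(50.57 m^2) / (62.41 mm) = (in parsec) 2.626e-14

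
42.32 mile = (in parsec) 2.207e-12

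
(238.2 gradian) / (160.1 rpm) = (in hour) 6.199e-05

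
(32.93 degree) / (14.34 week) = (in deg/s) 3.797e-06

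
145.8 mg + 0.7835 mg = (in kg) 0.0001466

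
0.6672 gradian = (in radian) 0.01048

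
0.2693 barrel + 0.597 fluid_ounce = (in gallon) 11.32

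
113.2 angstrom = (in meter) 1.132e-08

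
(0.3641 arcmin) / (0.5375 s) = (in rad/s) 0.000197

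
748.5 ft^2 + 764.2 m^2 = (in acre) 0.206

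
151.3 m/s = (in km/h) 544.7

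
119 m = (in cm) 1.19e+04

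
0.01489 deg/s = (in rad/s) 0.0002599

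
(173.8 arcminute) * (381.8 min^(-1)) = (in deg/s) 18.43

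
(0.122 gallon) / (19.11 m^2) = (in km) 2.417e-08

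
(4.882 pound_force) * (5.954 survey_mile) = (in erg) 2.081e+12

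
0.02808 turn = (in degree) 10.11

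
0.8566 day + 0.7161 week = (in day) 5.869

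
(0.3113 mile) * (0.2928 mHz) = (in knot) 0.2851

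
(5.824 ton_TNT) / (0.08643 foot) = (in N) 9.25e+11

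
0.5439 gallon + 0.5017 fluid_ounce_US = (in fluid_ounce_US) 70.12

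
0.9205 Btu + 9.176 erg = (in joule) 971.2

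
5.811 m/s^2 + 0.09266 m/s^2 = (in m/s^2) 5.904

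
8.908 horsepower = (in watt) 6643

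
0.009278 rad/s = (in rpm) 0.0886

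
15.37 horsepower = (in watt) 1.146e+04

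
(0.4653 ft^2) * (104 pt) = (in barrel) 0.009976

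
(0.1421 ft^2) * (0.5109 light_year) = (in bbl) 4.013e+14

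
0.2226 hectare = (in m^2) 2226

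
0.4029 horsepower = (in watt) 300.4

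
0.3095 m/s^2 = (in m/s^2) 0.3095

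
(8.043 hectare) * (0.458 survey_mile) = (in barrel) 3.729e+08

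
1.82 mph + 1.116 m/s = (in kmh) 6.947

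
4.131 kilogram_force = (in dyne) 4.051e+06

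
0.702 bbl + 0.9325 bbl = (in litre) 259.9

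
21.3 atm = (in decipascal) 2.158e+07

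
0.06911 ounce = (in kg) 0.001959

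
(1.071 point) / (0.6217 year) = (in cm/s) 1.927e-09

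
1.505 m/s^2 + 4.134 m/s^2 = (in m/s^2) 5.639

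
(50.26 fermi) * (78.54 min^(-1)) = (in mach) 1.932e-16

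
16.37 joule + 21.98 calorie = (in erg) 1.083e+09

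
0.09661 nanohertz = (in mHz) 9.661e-08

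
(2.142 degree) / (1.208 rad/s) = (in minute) 0.0005158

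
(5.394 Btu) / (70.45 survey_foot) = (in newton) 265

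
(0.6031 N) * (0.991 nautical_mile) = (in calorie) 264.6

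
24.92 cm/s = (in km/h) 0.8971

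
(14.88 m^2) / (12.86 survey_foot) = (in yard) 4.152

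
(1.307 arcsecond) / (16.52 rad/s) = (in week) 6.342e-13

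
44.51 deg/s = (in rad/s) 0.7768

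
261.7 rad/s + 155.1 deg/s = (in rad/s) 264.4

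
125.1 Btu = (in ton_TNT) 3.155e-05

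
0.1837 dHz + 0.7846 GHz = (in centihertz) 7.846e+10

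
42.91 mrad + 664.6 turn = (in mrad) 4.176e+06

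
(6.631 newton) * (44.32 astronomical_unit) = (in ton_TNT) 1.051e+04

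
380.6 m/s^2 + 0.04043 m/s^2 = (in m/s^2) 380.6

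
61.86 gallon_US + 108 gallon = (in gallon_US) 169.9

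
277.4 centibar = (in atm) 2.738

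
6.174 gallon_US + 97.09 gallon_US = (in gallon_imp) 85.99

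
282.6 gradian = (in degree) 254.3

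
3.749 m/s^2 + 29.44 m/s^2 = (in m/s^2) 33.19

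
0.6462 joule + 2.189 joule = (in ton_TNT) 6.776e-10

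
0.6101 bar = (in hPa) 610.1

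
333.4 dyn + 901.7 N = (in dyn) 9.017e+07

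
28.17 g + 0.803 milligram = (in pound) 0.06211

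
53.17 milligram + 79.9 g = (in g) 79.95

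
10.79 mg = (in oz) 0.0003806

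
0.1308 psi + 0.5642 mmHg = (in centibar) 0.9771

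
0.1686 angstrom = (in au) 1.127e-22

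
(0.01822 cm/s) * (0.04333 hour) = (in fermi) 2.842e+13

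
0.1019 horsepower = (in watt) 75.99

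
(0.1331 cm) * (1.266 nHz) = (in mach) 4.949e-15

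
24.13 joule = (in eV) 1.506e+20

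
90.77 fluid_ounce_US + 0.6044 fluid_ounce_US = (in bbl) 0.017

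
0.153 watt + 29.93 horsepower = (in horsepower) 29.93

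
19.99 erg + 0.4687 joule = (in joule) 0.4687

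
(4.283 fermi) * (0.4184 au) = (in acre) 6.624e-08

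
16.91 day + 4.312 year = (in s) 1.374e+08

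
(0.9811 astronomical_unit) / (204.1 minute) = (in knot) 2.33e+07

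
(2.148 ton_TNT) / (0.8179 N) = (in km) 1.099e+07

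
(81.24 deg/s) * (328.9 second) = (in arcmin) 1.603e+06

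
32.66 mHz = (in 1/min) 1.96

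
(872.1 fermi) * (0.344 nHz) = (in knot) 5.832e-22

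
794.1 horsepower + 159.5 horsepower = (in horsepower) 953.6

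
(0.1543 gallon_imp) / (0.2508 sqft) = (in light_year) 3.182e-18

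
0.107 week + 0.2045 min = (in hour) 17.98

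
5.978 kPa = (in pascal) 5978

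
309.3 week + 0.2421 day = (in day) 2165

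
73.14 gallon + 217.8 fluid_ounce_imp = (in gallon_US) 74.77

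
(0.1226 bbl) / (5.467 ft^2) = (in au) 2.565e-13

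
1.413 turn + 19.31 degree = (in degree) 528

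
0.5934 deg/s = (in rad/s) 0.01036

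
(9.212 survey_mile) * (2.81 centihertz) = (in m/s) 416.6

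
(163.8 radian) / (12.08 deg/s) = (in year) 2.464e-05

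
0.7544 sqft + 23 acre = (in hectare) 9.308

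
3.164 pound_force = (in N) 14.07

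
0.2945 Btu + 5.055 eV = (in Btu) 0.2945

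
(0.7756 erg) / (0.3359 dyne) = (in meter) 0.02309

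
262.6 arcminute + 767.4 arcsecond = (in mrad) 80.11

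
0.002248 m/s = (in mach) 6.602e-06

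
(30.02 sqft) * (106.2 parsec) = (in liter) 9.139e+21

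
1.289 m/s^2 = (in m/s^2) 1.289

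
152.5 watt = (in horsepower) 0.2045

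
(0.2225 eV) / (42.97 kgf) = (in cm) 8.46e-21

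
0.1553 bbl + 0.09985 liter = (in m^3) 0.02479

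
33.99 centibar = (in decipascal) 3.399e+05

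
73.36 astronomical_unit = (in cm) 1.097e+15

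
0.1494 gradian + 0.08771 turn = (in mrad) 553.4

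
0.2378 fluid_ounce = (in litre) 0.007033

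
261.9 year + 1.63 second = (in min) 1.377e+08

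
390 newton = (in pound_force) 87.68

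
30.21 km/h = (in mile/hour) 18.77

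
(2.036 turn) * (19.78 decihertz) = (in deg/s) 1450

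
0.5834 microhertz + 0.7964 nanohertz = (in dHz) 5.842e-06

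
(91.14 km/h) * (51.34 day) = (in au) 0.0007507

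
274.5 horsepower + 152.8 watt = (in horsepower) 274.7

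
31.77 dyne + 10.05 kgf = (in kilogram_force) 10.05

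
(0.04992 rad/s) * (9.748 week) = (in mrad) 2.943e+08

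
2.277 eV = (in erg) 3.648e-12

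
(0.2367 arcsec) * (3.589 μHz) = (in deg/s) 2.36e-10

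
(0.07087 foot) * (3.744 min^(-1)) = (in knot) 0.00262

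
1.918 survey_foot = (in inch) 23.02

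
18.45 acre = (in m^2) 7.466e+04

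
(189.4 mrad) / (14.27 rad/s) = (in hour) 3.687e-06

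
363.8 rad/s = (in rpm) 3474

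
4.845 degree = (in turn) 0.01346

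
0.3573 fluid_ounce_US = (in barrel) 6.646e-05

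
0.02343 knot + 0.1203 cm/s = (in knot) 0.02577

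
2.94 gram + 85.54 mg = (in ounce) 0.1067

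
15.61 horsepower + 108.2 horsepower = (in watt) 9.233e+04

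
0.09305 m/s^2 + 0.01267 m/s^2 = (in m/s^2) 0.1057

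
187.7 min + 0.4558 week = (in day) 3.321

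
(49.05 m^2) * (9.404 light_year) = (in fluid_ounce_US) 1.476e+23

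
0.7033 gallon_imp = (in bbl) 0.02011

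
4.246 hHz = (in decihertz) 4246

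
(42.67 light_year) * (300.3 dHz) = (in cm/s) 1.212e+21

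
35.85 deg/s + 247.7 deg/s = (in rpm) 47.26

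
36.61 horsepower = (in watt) 2.73e+04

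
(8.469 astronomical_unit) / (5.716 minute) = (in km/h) 1.33e+10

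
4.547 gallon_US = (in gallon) 4.547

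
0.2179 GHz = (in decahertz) 2.179e+07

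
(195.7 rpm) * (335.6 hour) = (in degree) 1.419e+09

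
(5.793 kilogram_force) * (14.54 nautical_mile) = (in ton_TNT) 0.0003656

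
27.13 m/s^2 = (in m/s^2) 27.13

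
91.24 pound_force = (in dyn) 4.059e+07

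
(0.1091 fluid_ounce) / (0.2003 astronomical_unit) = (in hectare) 1.077e-20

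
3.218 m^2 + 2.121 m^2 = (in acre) 0.001319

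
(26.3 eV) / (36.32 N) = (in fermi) 0.000116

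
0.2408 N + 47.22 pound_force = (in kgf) 21.44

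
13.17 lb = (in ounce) 210.7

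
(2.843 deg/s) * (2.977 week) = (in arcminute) 3.071e+08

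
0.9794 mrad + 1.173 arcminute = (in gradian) 0.08407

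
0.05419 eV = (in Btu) 8.229e-24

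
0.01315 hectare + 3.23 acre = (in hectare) 1.32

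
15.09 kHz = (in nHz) 1.509e+13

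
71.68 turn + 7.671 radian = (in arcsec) 9.448e+07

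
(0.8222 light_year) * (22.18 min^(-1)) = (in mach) 8.445e+12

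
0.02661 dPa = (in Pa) 0.002661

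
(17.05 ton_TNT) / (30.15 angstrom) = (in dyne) 2.366e+24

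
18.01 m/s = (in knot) 35.01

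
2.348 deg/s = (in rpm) 0.3913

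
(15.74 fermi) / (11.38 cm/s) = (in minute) 2.305e-15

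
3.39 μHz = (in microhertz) 3.39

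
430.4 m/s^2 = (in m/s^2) 430.4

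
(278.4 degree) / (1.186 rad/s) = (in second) 4.097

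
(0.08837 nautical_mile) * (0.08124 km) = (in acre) 3.285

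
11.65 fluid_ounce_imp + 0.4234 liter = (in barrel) 0.004745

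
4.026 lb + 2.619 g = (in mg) 1.829e+06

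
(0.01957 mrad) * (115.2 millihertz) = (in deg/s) 0.0001292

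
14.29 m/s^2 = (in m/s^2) 14.29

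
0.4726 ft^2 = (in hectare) 4.391e-06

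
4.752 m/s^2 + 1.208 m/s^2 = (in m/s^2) 5.96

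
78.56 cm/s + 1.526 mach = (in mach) 1.528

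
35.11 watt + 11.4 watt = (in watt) 46.51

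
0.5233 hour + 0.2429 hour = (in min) 45.97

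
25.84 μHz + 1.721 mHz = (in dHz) 0.01747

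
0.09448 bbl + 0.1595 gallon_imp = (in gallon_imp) 3.464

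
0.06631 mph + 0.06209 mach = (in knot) 41.15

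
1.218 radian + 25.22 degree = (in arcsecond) 3.42e+05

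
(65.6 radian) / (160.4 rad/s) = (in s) 0.409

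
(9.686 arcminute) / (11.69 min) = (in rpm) 3.836e-05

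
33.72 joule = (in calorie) 8.059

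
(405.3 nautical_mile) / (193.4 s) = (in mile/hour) 8682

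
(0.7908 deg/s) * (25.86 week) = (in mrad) 2.159e+08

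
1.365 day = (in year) 0.00374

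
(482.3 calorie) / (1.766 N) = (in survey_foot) 3749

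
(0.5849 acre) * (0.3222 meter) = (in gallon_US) 2.015e+05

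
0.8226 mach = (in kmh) 1008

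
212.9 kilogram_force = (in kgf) 212.9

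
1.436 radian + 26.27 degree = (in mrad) 1894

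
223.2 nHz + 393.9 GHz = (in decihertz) 3.939e+12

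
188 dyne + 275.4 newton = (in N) 275.4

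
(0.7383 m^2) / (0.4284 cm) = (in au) 1.152e-09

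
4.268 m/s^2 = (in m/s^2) 4.268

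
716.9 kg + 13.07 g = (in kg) 716.9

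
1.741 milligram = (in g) 0.001741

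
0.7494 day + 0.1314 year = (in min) 7.014e+04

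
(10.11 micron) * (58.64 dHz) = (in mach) 1.741e-07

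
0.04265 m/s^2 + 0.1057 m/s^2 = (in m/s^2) 0.1484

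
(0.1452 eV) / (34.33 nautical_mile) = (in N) 3.659e-25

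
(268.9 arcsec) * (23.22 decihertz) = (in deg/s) 0.1734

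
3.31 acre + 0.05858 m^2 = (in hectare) 1.34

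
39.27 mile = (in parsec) 2.048e-12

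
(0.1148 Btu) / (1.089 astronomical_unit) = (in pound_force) 1.671e-10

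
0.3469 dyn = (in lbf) 7.799e-07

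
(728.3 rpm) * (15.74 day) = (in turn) 1.651e+07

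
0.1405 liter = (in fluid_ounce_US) 4.751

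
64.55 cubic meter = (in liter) 6.455e+04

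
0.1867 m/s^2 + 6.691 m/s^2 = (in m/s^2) 6.878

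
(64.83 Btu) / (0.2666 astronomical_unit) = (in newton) 1.715e-06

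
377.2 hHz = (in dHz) 3.772e+05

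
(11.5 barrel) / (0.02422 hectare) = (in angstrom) 7.549e+07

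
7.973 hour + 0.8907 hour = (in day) 0.3693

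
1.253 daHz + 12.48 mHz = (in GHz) 1.254e-08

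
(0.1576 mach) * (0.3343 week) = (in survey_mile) 6742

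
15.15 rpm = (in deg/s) 90.9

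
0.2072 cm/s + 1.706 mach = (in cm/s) 5.809e+04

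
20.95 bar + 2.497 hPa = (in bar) 20.95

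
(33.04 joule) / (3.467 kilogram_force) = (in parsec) 3.149e-17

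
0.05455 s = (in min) 0.0009092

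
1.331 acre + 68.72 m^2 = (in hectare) 0.5455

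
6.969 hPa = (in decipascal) 6969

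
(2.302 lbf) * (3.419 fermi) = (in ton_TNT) 8.368e-24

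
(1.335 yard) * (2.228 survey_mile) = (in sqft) 4.711e+04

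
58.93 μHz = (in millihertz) 0.05893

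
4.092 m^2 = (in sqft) 44.05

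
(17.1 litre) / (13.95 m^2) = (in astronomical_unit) 8.194e-15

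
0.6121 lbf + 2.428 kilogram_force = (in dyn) 2.653e+06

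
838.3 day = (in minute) 1.207e+06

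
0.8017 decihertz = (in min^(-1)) 4.81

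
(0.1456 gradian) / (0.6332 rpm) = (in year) 1.094e-09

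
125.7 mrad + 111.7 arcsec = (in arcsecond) 2.604e+04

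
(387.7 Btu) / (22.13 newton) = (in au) 1.236e-07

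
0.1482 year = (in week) 7.728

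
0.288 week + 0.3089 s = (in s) 1.742e+05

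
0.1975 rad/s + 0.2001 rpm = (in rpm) 2.086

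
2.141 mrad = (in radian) 0.002141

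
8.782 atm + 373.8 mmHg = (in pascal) 9.397e+05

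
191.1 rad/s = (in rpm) 1825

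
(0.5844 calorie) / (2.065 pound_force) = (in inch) 10.48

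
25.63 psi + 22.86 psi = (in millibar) 3343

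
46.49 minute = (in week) 0.004612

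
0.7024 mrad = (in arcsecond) 144.9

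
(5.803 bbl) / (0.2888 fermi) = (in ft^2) 3.439e+16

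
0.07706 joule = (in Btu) 7.304e-05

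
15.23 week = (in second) 9.211e+06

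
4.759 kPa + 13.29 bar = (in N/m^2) 1.334e+06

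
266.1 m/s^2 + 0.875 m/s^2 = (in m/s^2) 267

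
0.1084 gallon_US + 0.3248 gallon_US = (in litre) 1.64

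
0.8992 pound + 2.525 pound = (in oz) 54.79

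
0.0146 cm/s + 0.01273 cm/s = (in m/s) 0.0002733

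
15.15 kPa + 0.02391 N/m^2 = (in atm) 0.1495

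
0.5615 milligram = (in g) 0.0005615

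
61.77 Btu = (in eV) 4.068e+23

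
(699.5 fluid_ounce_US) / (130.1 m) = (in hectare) 1.59e-08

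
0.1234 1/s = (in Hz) 0.1234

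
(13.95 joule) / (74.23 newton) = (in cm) 18.79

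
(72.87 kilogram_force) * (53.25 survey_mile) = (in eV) 3.822e+26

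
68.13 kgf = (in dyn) 6.681e+07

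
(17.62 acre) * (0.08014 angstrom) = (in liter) 0.0005714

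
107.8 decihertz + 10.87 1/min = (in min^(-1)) 657.7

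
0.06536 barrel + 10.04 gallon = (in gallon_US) 12.79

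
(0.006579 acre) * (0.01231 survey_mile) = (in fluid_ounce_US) 1.784e+07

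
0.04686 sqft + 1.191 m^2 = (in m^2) 1.195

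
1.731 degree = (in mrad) 30.21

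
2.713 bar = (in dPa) 2.713e+06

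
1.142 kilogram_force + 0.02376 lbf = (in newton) 11.3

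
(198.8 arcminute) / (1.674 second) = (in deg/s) 1.979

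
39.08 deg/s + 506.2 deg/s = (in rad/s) 9.517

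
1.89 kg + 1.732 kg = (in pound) 7.985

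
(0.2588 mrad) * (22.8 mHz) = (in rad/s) 5.901e-06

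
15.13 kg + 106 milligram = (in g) 1.513e+04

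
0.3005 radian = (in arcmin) 1033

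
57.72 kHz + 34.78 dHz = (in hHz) 577.2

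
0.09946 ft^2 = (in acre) 2.283e-06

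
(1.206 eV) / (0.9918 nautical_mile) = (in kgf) 1.073e-23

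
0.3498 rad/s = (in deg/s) 20.04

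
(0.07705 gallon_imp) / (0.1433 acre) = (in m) 6.04e-07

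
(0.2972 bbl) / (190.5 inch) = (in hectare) 9.765e-07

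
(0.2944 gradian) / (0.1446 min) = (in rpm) 0.00509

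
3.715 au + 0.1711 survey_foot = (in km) 5.558e+08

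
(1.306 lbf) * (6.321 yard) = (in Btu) 0.03183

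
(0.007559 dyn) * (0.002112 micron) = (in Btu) 1.513e-19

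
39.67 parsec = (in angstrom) 1.224e+28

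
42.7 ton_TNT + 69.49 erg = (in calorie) 4.27e+10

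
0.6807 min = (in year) 1.295e-06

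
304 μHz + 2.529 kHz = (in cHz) 2.529e+05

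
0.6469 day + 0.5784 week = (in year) 0.01286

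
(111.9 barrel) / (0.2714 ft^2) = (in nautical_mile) 0.381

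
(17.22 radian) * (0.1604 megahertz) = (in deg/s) 1.583e+08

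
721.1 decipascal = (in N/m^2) 72.11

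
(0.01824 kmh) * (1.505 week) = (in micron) 4.612e+09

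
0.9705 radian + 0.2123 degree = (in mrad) 974.2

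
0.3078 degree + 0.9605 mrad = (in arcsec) 1306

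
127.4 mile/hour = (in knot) 110.7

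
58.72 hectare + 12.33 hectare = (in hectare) 71.05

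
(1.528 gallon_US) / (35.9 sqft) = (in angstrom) 1.734e+07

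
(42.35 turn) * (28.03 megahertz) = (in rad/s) 7.459e+09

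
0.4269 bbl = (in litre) 67.87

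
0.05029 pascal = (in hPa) 0.0005029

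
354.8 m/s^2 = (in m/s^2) 354.8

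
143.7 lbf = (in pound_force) 143.7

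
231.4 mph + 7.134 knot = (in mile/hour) 239.6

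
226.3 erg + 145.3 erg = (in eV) 2.319e+14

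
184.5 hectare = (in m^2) 1.845e+06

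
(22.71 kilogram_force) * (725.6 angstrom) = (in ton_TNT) 3.862e-15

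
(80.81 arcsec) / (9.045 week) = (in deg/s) 4.103e-09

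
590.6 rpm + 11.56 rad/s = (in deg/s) 4206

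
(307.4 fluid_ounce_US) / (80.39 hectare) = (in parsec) 3.665e-25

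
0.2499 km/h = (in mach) 0.0002039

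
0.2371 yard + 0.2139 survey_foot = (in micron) 2.82e+05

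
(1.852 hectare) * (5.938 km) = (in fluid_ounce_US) 3.719e+12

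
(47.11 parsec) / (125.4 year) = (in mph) 8.223e+08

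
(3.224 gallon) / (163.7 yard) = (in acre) 2.015e-08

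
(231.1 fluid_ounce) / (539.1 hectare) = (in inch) 4.991e-08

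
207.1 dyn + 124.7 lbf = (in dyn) 5.547e+07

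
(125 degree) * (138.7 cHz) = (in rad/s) 3.026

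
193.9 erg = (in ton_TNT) 4.634e-15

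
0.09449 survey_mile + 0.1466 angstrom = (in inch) 5987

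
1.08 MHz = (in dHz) 1.08e+07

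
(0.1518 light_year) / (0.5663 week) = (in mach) 1.231e+07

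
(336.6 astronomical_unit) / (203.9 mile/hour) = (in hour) 1.535e+08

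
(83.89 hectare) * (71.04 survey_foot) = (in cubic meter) 1.816e+07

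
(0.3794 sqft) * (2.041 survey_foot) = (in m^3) 0.02193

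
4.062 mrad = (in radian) 0.004062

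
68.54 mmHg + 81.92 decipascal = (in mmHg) 68.6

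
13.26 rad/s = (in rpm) 126.6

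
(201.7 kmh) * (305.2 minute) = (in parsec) 3.325e-11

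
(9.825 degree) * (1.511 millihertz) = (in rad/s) 0.0002591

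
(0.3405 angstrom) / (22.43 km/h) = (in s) 5.465e-12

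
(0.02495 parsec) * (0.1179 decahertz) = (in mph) 2.03e+15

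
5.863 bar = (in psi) 85.04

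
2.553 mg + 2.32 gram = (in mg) 2323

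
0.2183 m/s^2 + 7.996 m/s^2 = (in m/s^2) 8.214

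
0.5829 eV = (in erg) 9.339e-13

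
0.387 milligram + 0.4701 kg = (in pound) 1.036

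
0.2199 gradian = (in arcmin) 11.87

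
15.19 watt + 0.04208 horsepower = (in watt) 46.57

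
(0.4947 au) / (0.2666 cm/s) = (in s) 2.776e+13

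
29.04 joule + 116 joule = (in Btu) 0.1375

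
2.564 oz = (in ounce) 2.564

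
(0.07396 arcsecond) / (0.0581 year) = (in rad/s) 1.957e-13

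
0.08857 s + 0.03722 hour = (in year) 4.252e-06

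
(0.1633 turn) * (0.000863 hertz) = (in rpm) 0.008456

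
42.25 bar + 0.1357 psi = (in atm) 41.71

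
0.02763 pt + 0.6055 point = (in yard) 0.0002443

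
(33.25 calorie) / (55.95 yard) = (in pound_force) 0.6113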